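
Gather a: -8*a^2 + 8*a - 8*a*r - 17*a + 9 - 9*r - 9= -8*a^2 + a*(-8*r - 9) - 9*r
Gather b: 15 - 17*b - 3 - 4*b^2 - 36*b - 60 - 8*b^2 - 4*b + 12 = -12*b^2 - 57*b - 36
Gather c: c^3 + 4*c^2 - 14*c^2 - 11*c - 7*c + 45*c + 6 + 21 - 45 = c^3 - 10*c^2 + 27*c - 18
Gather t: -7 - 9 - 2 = -18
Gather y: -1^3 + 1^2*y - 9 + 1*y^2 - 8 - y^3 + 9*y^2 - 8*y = -y^3 + 10*y^2 - 7*y - 18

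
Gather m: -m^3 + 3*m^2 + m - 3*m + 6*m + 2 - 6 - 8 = -m^3 + 3*m^2 + 4*m - 12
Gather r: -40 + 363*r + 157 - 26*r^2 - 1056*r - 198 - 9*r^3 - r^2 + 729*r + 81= -9*r^3 - 27*r^2 + 36*r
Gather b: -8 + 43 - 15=20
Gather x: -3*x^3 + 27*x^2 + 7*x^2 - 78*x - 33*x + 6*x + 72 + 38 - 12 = -3*x^3 + 34*x^2 - 105*x + 98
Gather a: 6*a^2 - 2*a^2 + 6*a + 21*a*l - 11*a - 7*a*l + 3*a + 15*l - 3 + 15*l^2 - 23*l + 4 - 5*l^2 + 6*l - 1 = 4*a^2 + a*(14*l - 2) + 10*l^2 - 2*l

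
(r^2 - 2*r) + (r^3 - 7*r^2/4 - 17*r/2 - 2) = r^3 - 3*r^2/4 - 21*r/2 - 2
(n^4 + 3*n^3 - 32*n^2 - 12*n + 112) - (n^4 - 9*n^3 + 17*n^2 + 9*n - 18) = 12*n^3 - 49*n^2 - 21*n + 130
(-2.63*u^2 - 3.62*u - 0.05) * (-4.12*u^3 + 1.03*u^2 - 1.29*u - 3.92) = 10.8356*u^5 + 12.2055*u^4 - 0.1299*u^3 + 14.9279*u^2 + 14.2549*u + 0.196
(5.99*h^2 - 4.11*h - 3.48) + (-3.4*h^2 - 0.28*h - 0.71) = 2.59*h^2 - 4.39*h - 4.19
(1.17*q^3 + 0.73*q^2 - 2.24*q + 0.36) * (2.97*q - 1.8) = 3.4749*q^4 + 0.0621*q^3 - 7.9668*q^2 + 5.1012*q - 0.648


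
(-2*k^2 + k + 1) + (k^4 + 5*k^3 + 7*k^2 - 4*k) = k^4 + 5*k^3 + 5*k^2 - 3*k + 1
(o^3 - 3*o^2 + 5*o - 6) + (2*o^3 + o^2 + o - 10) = 3*o^3 - 2*o^2 + 6*o - 16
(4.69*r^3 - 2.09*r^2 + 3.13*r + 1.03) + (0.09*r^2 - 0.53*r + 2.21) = 4.69*r^3 - 2.0*r^2 + 2.6*r + 3.24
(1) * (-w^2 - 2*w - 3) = -w^2 - 2*w - 3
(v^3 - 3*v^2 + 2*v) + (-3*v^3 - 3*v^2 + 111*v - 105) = -2*v^3 - 6*v^2 + 113*v - 105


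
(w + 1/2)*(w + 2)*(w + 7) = w^3 + 19*w^2/2 + 37*w/2 + 7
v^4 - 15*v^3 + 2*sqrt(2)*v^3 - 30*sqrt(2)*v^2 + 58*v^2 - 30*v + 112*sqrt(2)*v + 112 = (v - 8)*(v - 7)*(v + sqrt(2))^2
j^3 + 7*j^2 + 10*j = j*(j + 2)*(j + 5)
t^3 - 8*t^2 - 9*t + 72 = (t - 8)*(t - 3)*(t + 3)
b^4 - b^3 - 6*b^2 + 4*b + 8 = (b - 2)^2*(b + 1)*(b + 2)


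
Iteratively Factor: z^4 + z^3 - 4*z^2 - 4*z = (z)*(z^3 + z^2 - 4*z - 4) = z*(z - 2)*(z^2 + 3*z + 2) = z*(z - 2)*(z + 1)*(z + 2)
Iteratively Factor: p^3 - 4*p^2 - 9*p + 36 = (p + 3)*(p^2 - 7*p + 12) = (p - 3)*(p + 3)*(p - 4)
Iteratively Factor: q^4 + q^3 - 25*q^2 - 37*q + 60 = (q + 4)*(q^3 - 3*q^2 - 13*q + 15) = (q - 1)*(q + 4)*(q^2 - 2*q - 15) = (q - 5)*(q - 1)*(q + 4)*(q + 3)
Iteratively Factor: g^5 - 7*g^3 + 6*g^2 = (g + 3)*(g^4 - 3*g^3 + 2*g^2) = g*(g + 3)*(g^3 - 3*g^2 + 2*g) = g*(g - 1)*(g + 3)*(g^2 - 2*g) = g*(g - 2)*(g - 1)*(g + 3)*(g)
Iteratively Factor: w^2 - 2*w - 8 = (w - 4)*(w + 2)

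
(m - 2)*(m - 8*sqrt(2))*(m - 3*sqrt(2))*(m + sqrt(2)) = m^4 - 10*sqrt(2)*m^3 - 2*m^3 + 26*m^2 + 20*sqrt(2)*m^2 - 52*m + 48*sqrt(2)*m - 96*sqrt(2)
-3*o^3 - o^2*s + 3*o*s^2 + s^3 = (-o + s)*(o + s)*(3*o + s)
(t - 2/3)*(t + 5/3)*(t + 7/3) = t^3 + 10*t^2/3 + 11*t/9 - 70/27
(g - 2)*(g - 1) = g^2 - 3*g + 2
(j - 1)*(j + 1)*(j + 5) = j^3 + 5*j^2 - j - 5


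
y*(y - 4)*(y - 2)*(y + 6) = y^4 - 28*y^2 + 48*y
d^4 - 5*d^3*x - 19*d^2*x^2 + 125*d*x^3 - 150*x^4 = (d - 5*x)*(d - 3*x)*(d - 2*x)*(d + 5*x)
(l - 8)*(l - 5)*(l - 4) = l^3 - 17*l^2 + 92*l - 160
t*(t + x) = t^2 + t*x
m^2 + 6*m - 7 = (m - 1)*(m + 7)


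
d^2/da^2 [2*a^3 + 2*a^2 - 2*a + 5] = 12*a + 4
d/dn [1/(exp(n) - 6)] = -exp(n)/(exp(n) - 6)^2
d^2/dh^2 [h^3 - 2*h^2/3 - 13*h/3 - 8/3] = 6*h - 4/3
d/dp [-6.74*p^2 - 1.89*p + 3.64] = -13.48*p - 1.89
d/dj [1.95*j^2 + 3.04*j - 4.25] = 3.9*j + 3.04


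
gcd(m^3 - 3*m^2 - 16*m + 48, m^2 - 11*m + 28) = m - 4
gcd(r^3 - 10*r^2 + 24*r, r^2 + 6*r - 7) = 1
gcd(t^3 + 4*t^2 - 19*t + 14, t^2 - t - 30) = 1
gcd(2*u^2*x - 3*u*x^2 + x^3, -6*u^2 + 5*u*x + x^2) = -u + x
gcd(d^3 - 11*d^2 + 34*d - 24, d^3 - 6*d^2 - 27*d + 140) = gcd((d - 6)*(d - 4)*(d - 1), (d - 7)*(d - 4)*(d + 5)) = d - 4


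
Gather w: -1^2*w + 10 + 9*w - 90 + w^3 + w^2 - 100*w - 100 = w^3 + w^2 - 92*w - 180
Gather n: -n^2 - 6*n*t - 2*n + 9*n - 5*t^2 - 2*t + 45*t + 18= -n^2 + n*(7 - 6*t) - 5*t^2 + 43*t + 18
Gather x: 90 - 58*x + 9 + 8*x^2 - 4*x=8*x^2 - 62*x + 99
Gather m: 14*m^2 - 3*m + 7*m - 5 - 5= 14*m^2 + 4*m - 10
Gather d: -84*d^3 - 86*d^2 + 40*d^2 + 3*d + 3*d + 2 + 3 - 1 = -84*d^3 - 46*d^2 + 6*d + 4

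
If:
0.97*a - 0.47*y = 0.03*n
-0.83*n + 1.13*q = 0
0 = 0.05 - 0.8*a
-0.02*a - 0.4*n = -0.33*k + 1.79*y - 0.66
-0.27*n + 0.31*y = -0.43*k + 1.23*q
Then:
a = 0.06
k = -1.84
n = -0.63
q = -0.46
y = 0.17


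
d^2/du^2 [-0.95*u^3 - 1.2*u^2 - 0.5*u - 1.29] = -5.7*u - 2.4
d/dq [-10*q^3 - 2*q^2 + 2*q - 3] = -30*q^2 - 4*q + 2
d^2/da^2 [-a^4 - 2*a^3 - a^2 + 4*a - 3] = -12*a^2 - 12*a - 2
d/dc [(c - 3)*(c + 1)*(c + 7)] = 3*c^2 + 10*c - 17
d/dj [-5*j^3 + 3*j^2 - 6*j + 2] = -15*j^2 + 6*j - 6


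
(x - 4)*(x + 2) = x^2 - 2*x - 8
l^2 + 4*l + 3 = (l + 1)*(l + 3)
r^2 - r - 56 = (r - 8)*(r + 7)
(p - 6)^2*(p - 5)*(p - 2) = p^4 - 19*p^3 + 130*p^2 - 372*p + 360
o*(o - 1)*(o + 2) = o^3 + o^2 - 2*o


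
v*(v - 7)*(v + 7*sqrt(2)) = v^3 - 7*v^2 + 7*sqrt(2)*v^2 - 49*sqrt(2)*v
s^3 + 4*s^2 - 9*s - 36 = (s - 3)*(s + 3)*(s + 4)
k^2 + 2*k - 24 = (k - 4)*(k + 6)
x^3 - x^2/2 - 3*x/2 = x*(x - 3/2)*(x + 1)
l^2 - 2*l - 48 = (l - 8)*(l + 6)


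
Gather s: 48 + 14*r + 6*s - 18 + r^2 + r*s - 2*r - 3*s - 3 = r^2 + 12*r + s*(r + 3) + 27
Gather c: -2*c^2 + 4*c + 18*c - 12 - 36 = -2*c^2 + 22*c - 48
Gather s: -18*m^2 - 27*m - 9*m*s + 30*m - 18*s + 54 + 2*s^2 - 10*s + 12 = -18*m^2 + 3*m + 2*s^2 + s*(-9*m - 28) + 66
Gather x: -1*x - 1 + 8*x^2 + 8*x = 8*x^2 + 7*x - 1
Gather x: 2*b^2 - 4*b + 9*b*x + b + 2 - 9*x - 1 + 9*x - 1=2*b^2 + 9*b*x - 3*b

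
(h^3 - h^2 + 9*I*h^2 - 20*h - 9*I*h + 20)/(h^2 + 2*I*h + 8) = (h^2 + h*(-1 + 5*I) - 5*I)/(h - 2*I)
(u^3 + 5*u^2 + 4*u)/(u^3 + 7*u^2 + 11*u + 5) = u*(u + 4)/(u^2 + 6*u + 5)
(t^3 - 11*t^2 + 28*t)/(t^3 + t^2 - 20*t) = (t - 7)/(t + 5)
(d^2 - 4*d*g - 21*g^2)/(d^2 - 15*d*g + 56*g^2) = (d + 3*g)/(d - 8*g)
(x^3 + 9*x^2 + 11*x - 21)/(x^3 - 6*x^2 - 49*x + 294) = (x^2 + 2*x - 3)/(x^2 - 13*x + 42)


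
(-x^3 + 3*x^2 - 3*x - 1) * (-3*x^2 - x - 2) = 3*x^5 - 8*x^4 + 8*x^3 + 7*x + 2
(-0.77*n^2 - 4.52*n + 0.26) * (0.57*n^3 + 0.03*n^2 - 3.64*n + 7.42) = -0.4389*n^5 - 2.5995*n^4 + 2.8154*n^3 + 10.7472*n^2 - 34.4848*n + 1.9292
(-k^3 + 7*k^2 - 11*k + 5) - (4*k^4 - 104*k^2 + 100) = -4*k^4 - k^3 + 111*k^2 - 11*k - 95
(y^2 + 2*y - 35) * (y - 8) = y^3 - 6*y^2 - 51*y + 280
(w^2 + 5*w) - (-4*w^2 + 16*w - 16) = 5*w^2 - 11*w + 16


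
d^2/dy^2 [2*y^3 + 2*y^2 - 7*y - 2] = 12*y + 4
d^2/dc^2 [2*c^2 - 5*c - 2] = 4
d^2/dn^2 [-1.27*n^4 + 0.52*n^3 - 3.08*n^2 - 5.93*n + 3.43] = -15.24*n^2 + 3.12*n - 6.16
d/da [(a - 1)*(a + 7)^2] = (a + 7)*(3*a + 5)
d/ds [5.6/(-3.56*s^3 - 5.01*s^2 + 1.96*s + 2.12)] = (59.808*s^2 + 56.112*s - 10.976)/(3.56*s^3 + 5.01*s^2 - 1.96*s - 2.12)^2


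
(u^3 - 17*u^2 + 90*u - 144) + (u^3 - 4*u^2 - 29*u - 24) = 2*u^3 - 21*u^2 + 61*u - 168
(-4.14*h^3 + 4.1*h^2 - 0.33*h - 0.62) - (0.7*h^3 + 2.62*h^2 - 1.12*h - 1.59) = -4.84*h^3 + 1.48*h^2 + 0.79*h + 0.97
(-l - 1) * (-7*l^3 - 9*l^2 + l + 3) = 7*l^4 + 16*l^3 + 8*l^2 - 4*l - 3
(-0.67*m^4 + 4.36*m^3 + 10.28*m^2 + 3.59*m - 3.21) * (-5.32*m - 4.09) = 3.5644*m^5 - 20.4549*m^4 - 72.522*m^3 - 61.144*m^2 + 2.3941*m + 13.1289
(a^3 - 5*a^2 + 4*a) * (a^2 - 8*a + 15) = a^5 - 13*a^4 + 59*a^3 - 107*a^2 + 60*a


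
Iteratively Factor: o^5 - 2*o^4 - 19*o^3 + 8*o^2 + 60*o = (o)*(o^4 - 2*o^3 - 19*o^2 + 8*o + 60) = o*(o - 2)*(o^3 - 19*o - 30) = o*(o - 5)*(o - 2)*(o^2 + 5*o + 6) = o*(o - 5)*(o - 2)*(o + 3)*(o + 2)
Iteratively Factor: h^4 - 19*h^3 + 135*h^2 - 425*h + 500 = (h - 4)*(h^3 - 15*h^2 + 75*h - 125) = (h - 5)*(h - 4)*(h^2 - 10*h + 25) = (h - 5)^2*(h - 4)*(h - 5)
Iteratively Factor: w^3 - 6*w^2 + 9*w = (w - 3)*(w^2 - 3*w) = w*(w - 3)*(w - 3)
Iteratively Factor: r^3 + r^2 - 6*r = (r + 3)*(r^2 - 2*r) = r*(r + 3)*(r - 2)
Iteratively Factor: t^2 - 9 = (t + 3)*(t - 3)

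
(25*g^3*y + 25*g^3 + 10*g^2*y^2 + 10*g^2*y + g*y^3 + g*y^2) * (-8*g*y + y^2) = -200*g^4*y^2 - 200*g^4*y - 55*g^3*y^3 - 55*g^3*y^2 + 2*g^2*y^4 + 2*g^2*y^3 + g*y^5 + g*y^4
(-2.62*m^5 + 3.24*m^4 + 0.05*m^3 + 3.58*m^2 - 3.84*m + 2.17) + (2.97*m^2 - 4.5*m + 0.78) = -2.62*m^5 + 3.24*m^4 + 0.05*m^3 + 6.55*m^2 - 8.34*m + 2.95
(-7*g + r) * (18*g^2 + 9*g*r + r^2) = -126*g^3 - 45*g^2*r + 2*g*r^2 + r^3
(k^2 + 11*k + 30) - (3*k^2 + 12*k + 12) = -2*k^2 - k + 18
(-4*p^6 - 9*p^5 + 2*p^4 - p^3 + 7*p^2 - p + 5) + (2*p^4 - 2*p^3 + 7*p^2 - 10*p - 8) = -4*p^6 - 9*p^5 + 4*p^4 - 3*p^3 + 14*p^2 - 11*p - 3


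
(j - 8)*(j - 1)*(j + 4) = j^3 - 5*j^2 - 28*j + 32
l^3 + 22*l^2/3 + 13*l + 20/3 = (l + 1)*(l + 4/3)*(l + 5)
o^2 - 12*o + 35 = (o - 7)*(o - 5)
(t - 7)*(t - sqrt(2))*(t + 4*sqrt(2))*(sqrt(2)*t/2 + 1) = sqrt(2)*t^4/2 - 7*sqrt(2)*t^3/2 + 4*t^3 - 28*t^2 - sqrt(2)*t^2 - 8*t + 7*sqrt(2)*t + 56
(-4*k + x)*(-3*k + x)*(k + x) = 12*k^3 + 5*k^2*x - 6*k*x^2 + x^3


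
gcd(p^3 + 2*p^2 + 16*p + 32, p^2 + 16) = p^2 + 16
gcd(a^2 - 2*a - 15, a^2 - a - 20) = a - 5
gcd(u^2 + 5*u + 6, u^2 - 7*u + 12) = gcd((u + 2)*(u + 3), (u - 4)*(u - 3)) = 1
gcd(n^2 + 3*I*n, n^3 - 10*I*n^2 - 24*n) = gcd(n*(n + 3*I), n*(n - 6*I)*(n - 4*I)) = n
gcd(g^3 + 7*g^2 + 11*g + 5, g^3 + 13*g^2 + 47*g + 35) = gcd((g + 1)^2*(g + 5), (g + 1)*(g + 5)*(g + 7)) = g^2 + 6*g + 5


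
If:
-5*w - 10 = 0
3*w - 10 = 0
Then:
No Solution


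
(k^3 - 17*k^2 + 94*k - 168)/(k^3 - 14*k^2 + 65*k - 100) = (k^2 - 13*k + 42)/(k^2 - 10*k + 25)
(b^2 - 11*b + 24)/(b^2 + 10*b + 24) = (b^2 - 11*b + 24)/(b^2 + 10*b + 24)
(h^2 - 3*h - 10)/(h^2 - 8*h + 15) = (h + 2)/(h - 3)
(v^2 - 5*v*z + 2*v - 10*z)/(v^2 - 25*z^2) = (v + 2)/(v + 5*z)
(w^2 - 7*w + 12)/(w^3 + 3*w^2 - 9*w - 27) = (w - 4)/(w^2 + 6*w + 9)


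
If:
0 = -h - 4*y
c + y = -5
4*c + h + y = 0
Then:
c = -15/7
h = 80/7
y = -20/7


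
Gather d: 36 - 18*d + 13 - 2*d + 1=50 - 20*d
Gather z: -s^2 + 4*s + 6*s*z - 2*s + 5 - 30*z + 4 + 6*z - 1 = -s^2 + 2*s + z*(6*s - 24) + 8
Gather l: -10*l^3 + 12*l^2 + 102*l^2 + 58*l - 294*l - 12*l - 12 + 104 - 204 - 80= -10*l^3 + 114*l^2 - 248*l - 192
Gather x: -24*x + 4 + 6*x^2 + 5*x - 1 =6*x^2 - 19*x + 3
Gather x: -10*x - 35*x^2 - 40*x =-35*x^2 - 50*x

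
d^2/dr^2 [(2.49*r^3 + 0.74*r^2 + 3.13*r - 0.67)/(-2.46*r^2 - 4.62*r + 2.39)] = (-1.4210854715202e-14*r^5 - 156.637044*r^3 + 163.187388*r^2 - 150.065802*r - 41.095684)/(14.886936*r^6 + 83.875176*r^5 + 114.1317*r^4 - 64.36584*r^3 - 110.88405*r^2 + 79.169706*r - 13.651919)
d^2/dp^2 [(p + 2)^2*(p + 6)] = 6*p + 20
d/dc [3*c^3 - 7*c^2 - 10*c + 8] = 9*c^2 - 14*c - 10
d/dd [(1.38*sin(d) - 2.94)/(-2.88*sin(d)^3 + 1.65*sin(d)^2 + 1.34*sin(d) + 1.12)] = (7.9488*sin(d)^3 - 27.6786*sin(d)^2 + 9.702*sin(d) + 5.4852)*cos(d)/(8.2944*sin(d)^6 - 9.504*sin(d)^5 - 4.9959*sin(d)^4 - 2.0292*sin(d)^3 + 5.4916*sin(d)^2 + 3.0016*sin(d) + 1.2544)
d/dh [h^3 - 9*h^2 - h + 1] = 3*h^2 - 18*h - 1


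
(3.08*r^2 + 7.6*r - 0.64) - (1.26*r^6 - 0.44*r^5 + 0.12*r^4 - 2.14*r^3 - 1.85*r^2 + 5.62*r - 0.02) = -1.26*r^6 + 0.44*r^5 - 0.12*r^4 + 2.14*r^3 + 4.93*r^2 + 1.98*r - 0.62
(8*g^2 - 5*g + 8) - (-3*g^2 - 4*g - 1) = 11*g^2 - g + 9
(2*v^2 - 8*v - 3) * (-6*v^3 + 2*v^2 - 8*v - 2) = -12*v^5 + 52*v^4 - 14*v^3 + 54*v^2 + 40*v + 6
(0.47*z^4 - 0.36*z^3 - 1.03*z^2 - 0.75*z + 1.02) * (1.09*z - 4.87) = 0.5123*z^5 - 2.6813*z^4 + 0.6305*z^3 + 4.1986*z^2 + 4.7643*z - 4.9674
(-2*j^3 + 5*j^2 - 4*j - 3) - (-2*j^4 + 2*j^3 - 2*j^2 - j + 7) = 2*j^4 - 4*j^3 + 7*j^2 - 3*j - 10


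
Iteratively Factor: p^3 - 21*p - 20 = (p + 1)*(p^2 - p - 20) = (p + 1)*(p + 4)*(p - 5)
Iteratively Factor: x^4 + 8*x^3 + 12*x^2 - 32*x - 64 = (x - 2)*(x^3 + 10*x^2 + 32*x + 32) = (x - 2)*(x + 2)*(x^2 + 8*x + 16) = (x - 2)*(x + 2)*(x + 4)*(x + 4)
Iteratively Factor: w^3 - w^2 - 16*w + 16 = (w - 4)*(w^2 + 3*w - 4) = (w - 4)*(w + 4)*(w - 1)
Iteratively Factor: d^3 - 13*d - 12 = (d + 3)*(d^2 - 3*d - 4) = (d + 1)*(d + 3)*(d - 4)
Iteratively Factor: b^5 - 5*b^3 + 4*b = (b - 2)*(b^4 + 2*b^3 - b^2 - 2*b) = (b - 2)*(b + 2)*(b^3 - b) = (b - 2)*(b - 1)*(b + 2)*(b^2 + b) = b*(b - 2)*(b - 1)*(b + 2)*(b + 1)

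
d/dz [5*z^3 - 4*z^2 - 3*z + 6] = 15*z^2 - 8*z - 3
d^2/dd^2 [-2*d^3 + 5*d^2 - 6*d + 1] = 10 - 12*d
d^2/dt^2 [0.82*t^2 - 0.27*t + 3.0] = 1.64000000000000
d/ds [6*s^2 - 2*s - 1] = 12*s - 2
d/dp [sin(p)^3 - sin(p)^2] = (3*sin(p) - 2)*sin(p)*cos(p)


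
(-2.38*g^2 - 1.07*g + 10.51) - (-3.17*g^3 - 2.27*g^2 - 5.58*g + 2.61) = 3.17*g^3 - 0.11*g^2 + 4.51*g + 7.9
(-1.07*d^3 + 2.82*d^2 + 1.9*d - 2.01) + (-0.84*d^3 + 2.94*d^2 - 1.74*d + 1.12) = -1.91*d^3 + 5.76*d^2 + 0.16*d - 0.89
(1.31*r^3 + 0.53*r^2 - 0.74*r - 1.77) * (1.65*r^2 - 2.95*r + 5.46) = 2.1615*r^5 - 2.99*r^4 + 4.3681*r^3 + 2.1563*r^2 + 1.1811*r - 9.6642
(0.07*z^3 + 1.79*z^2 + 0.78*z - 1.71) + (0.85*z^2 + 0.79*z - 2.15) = 0.07*z^3 + 2.64*z^2 + 1.57*z - 3.86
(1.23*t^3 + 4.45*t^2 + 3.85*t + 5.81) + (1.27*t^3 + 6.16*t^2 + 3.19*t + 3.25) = 2.5*t^3 + 10.61*t^2 + 7.04*t + 9.06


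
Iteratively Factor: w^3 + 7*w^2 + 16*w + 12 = (w + 2)*(w^2 + 5*w + 6) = (w + 2)^2*(w + 3)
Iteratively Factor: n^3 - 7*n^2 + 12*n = (n - 3)*(n^2 - 4*n) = n*(n - 3)*(n - 4)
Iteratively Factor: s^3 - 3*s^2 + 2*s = (s)*(s^2 - 3*s + 2) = s*(s - 1)*(s - 2)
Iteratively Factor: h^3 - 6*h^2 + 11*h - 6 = (h - 1)*(h^2 - 5*h + 6) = (h - 2)*(h - 1)*(h - 3)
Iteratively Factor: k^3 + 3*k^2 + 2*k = (k + 2)*(k^2 + k) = k*(k + 2)*(k + 1)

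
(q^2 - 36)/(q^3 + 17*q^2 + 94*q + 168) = (q - 6)/(q^2 + 11*q + 28)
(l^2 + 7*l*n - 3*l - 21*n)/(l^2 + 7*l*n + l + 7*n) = (l - 3)/(l + 1)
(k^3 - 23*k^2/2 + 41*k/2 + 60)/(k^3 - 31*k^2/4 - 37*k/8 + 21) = 4*(2*k^2 - 7*k - 15)/(8*k^2 + 2*k - 21)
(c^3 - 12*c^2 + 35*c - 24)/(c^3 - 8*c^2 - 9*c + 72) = (c - 1)/(c + 3)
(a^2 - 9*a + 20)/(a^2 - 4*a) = (a - 5)/a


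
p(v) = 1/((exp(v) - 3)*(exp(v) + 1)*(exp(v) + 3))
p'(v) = -exp(v)/((exp(v) - 3)*(exp(v) + 1)*(exp(v) + 3)^2) - exp(v)/((exp(v) - 3)*(exp(v) + 1)^2*(exp(v) + 3)) - exp(v)/((exp(v) - 3)^2*(exp(v) + 1)*(exp(v) + 3))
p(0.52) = -0.06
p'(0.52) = -0.02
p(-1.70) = -0.09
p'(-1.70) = 0.01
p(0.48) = -0.06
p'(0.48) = -0.01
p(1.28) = 0.06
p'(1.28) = -0.41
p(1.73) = 0.01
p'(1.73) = -0.02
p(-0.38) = -0.07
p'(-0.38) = 0.02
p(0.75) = -0.07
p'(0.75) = -0.09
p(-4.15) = -0.11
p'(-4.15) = 0.00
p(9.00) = 0.00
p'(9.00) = 0.00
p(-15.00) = -0.11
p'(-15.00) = 0.00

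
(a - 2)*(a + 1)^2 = a^3 - 3*a - 2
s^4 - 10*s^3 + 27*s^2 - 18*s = s*(s - 6)*(s - 3)*(s - 1)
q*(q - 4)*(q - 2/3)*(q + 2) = q^4 - 8*q^3/3 - 20*q^2/3 + 16*q/3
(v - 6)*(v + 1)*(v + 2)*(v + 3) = v^4 - 25*v^2 - 60*v - 36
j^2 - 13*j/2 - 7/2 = (j - 7)*(j + 1/2)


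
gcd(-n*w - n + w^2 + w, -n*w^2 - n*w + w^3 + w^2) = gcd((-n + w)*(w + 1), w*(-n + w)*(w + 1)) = -n*w - n + w^2 + w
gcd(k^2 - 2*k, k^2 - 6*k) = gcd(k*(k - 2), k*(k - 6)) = k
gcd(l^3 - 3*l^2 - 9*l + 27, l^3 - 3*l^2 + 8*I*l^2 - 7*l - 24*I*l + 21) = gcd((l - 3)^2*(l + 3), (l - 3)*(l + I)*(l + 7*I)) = l - 3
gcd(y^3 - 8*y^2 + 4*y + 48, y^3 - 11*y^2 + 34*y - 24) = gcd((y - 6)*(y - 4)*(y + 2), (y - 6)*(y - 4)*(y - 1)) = y^2 - 10*y + 24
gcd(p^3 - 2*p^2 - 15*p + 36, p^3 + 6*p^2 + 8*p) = p + 4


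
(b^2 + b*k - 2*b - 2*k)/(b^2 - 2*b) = (b + k)/b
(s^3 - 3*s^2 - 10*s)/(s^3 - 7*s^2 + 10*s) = (s + 2)/(s - 2)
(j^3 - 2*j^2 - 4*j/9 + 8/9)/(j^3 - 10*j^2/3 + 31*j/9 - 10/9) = (3*j^2 - 4*j - 4)/(3*j^2 - 8*j + 5)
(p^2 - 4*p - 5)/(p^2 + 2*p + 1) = (p - 5)/(p + 1)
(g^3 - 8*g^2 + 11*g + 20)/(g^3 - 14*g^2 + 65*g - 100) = (g + 1)/(g - 5)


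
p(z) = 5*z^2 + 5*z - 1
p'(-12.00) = -115.00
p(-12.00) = 659.00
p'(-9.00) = -85.00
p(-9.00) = 359.00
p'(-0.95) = -4.50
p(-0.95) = -1.24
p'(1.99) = 24.90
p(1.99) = 28.75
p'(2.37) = 28.70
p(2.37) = 38.93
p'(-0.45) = 0.50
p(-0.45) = -2.24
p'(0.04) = 5.40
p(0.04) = -0.79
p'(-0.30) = 2.00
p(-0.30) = -2.05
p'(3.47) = 39.70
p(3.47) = 76.55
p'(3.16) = 36.60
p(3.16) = 64.73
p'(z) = 10*z + 5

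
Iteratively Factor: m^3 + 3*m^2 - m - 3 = (m + 3)*(m^2 - 1) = (m + 1)*(m + 3)*(m - 1)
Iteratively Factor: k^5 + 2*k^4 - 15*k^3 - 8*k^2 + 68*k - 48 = (k + 4)*(k^4 - 2*k^3 - 7*k^2 + 20*k - 12) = (k + 3)*(k + 4)*(k^3 - 5*k^2 + 8*k - 4) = (k - 1)*(k + 3)*(k + 4)*(k^2 - 4*k + 4) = (k - 2)*(k - 1)*(k + 3)*(k + 4)*(k - 2)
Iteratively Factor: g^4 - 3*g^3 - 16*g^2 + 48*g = (g)*(g^3 - 3*g^2 - 16*g + 48) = g*(g - 3)*(g^2 - 16) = g*(g - 3)*(g + 4)*(g - 4)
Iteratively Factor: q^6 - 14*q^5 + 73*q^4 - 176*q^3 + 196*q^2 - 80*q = (q - 1)*(q^5 - 13*q^4 + 60*q^3 - 116*q^2 + 80*q) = (q - 2)*(q - 1)*(q^4 - 11*q^3 + 38*q^2 - 40*q) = (q - 4)*(q - 2)*(q - 1)*(q^3 - 7*q^2 + 10*q) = (q - 4)*(q - 2)^2*(q - 1)*(q^2 - 5*q) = q*(q - 4)*(q - 2)^2*(q - 1)*(q - 5)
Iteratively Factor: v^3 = (v)*(v^2) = v^2*(v)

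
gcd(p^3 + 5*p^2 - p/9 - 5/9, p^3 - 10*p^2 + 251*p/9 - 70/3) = 1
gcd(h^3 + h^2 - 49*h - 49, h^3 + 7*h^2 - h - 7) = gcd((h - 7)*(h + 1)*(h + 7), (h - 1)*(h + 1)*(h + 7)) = h^2 + 8*h + 7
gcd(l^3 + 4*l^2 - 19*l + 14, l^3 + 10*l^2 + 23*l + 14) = l + 7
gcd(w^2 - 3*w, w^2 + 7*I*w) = w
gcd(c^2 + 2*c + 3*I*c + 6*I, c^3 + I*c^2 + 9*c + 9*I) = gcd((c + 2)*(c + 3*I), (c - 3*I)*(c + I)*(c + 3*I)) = c + 3*I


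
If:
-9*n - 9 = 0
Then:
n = -1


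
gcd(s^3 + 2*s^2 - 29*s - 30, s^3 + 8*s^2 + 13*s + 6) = s^2 + 7*s + 6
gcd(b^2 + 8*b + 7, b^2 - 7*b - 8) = b + 1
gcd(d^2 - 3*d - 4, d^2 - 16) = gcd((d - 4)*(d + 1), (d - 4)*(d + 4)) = d - 4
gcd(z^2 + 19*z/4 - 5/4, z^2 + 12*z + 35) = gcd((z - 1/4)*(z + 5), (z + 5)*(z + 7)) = z + 5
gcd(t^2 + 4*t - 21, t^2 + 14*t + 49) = t + 7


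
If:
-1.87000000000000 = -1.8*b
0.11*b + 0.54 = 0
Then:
No Solution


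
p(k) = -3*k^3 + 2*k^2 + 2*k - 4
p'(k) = -9*k^2 + 4*k + 2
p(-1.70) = 13.12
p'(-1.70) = -30.81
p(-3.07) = 95.51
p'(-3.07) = -95.10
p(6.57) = -755.31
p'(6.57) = -360.20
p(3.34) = -86.79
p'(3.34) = -85.04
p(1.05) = -3.17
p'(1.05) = -3.72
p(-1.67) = 12.21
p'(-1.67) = -29.78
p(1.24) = -4.16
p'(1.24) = -6.88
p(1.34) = -4.95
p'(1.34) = -8.80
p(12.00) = -4876.00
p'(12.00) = -1246.00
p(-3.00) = 89.00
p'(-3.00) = -91.00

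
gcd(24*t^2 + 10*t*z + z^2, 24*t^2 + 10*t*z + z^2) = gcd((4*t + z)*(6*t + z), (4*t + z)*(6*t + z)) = 24*t^2 + 10*t*z + z^2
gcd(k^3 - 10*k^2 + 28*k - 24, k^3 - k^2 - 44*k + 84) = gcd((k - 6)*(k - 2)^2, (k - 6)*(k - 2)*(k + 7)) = k^2 - 8*k + 12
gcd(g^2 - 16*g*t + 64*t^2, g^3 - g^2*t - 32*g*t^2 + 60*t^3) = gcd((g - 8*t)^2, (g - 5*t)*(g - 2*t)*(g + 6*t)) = 1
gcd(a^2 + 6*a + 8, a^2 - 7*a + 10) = 1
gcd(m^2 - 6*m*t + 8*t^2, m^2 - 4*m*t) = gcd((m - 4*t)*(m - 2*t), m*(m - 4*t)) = -m + 4*t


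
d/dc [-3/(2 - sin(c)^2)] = -12*sin(2*c)/(cos(2*c) + 3)^2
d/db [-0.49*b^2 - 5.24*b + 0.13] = -0.98*b - 5.24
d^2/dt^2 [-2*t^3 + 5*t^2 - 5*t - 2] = 10 - 12*t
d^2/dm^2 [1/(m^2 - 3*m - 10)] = 2*(m^2 - 3*m - (2*m - 3)^2 - 10)/(-m^2 + 3*m + 10)^3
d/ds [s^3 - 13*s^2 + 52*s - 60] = 3*s^2 - 26*s + 52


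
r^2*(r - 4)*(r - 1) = r^4 - 5*r^3 + 4*r^2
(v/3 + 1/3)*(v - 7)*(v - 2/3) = v^3/3 - 20*v^2/9 - v + 14/9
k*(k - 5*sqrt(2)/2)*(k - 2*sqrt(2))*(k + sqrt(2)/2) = k^4 - 4*sqrt(2)*k^3 + 11*k^2/2 + 5*sqrt(2)*k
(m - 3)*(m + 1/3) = m^2 - 8*m/3 - 1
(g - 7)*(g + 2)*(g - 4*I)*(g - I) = g^4 - 5*g^3 - 5*I*g^3 - 18*g^2 + 25*I*g^2 + 20*g + 70*I*g + 56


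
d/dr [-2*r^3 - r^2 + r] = -6*r^2 - 2*r + 1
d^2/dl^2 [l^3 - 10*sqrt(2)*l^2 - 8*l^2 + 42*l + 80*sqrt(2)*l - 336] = 6*l - 20*sqrt(2) - 16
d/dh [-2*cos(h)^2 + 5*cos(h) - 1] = (4*cos(h) - 5)*sin(h)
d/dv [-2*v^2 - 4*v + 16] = -4*v - 4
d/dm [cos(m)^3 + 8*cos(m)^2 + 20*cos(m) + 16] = (3*sin(m)^2 - 16*cos(m) - 23)*sin(m)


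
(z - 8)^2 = z^2 - 16*z + 64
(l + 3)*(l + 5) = l^2 + 8*l + 15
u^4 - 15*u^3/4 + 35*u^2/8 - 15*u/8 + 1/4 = (u - 2)*(u - 1)*(u - 1/2)*(u - 1/4)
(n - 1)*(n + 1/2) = n^2 - n/2 - 1/2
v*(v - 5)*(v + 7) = v^3 + 2*v^2 - 35*v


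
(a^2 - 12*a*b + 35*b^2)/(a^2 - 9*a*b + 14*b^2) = (a - 5*b)/(a - 2*b)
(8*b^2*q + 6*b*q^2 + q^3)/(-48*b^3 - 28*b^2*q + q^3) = q/(-6*b + q)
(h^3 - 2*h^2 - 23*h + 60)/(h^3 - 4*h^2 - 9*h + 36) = (h + 5)/(h + 3)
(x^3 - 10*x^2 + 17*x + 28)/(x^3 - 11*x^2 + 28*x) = (x + 1)/x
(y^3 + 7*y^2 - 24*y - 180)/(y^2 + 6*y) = y + 1 - 30/y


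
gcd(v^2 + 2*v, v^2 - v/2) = v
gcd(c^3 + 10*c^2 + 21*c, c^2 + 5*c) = c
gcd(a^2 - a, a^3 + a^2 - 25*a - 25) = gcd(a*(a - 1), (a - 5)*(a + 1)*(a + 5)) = 1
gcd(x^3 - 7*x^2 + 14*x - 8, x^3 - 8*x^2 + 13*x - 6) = x - 1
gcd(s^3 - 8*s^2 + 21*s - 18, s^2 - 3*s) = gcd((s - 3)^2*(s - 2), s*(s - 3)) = s - 3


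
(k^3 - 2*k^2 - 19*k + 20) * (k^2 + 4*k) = k^5 + 2*k^4 - 27*k^3 - 56*k^2 + 80*k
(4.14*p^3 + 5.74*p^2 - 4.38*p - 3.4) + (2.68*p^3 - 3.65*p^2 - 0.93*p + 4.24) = 6.82*p^3 + 2.09*p^2 - 5.31*p + 0.84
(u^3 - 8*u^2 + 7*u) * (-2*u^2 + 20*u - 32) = -2*u^5 + 36*u^4 - 206*u^3 + 396*u^2 - 224*u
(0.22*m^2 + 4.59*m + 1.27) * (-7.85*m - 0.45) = -1.727*m^3 - 36.1305*m^2 - 12.035*m - 0.5715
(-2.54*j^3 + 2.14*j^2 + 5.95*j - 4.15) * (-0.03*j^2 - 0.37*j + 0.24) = 0.0762*j^5 + 0.8756*j^4 - 1.5799*j^3 - 1.5634*j^2 + 2.9635*j - 0.996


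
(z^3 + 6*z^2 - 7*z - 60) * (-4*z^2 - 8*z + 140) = -4*z^5 - 32*z^4 + 120*z^3 + 1136*z^2 - 500*z - 8400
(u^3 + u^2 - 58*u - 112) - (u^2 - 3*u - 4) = u^3 - 55*u - 108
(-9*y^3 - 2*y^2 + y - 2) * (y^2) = -9*y^5 - 2*y^4 + y^3 - 2*y^2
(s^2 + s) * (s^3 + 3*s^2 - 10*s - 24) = s^5 + 4*s^4 - 7*s^3 - 34*s^2 - 24*s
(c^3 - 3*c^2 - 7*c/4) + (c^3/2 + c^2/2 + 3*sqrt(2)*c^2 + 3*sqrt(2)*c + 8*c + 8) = 3*c^3/2 - 5*c^2/2 + 3*sqrt(2)*c^2 + 3*sqrt(2)*c + 25*c/4 + 8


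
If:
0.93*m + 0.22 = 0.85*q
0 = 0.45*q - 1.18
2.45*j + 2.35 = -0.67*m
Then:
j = -1.55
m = 2.16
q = 2.62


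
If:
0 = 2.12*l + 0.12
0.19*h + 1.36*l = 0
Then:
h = 0.41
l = -0.06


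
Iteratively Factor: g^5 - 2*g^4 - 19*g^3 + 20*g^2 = (g + 4)*(g^4 - 6*g^3 + 5*g^2) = g*(g + 4)*(g^3 - 6*g^2 + 5*g) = g*(g - 5)*(g + 4)*(g^2 - g) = g*(g - 5)*(g - 1)*(g + 4)*(g)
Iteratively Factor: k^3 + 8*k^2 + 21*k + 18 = (k + 3)*(k^2 + 5*k + 6) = (k + 2)*(k + 3)*(k + 3)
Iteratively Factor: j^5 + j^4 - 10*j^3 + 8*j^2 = (j)*(j^4 + j^3 - 10*j^2 + 8*j) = j*(j + 4)*(j^3 - 3*j^2 + 2*j) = j*(j - 1)*(j + 4)*(j^2 - 2*j) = j*(j - 2)*(j - 1)*(j + 4)*(j)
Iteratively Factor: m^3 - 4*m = (m)*(m^2 - 4) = m*(m - 2)*(m + 2)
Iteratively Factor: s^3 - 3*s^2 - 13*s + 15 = (s - 1)*(s^2 - 2*s - 15) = (s - 5)*(s - 1)*(s + 3)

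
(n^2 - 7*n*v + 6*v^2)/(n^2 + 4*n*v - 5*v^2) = (n - 6*v)/(n + 5*v)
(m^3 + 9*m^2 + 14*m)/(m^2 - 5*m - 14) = m*(m + 7)/(m - 7)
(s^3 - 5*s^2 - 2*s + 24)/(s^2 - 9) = (s^2 - 2*s - 8)/(s + 3)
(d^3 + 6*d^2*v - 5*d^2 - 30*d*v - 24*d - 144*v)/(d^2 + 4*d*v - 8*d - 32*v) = (d^2 + 6*d*v + 3*d + 18*v)/(d + 4*v)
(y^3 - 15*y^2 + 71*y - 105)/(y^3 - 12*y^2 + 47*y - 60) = (y - 7)/(y - 4)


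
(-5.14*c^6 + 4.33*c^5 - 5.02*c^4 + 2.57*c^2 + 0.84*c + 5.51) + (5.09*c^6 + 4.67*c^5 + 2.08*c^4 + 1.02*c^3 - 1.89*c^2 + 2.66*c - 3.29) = -0.0499999999999998*c^6 + 9.0*c^5 - 2.94*c^4 + 1.02*c^3 + 0.68*c^2 + 3.5*c + 2.22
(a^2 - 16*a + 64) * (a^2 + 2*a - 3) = a^4 - 14*a^3 + 29*a^2 + 176*a - 192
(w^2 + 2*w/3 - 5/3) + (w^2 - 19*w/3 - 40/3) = 2*w^2 - 17*w/3 - 15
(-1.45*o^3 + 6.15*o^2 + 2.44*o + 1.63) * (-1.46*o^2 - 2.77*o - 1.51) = 2.117*o^5 - 4.9625*o^4 - 18.4084*o^3 - 18.4251*o^2 - 8.1995*o - 2.4613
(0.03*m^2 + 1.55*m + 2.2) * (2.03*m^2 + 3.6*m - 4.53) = 0.0609*m^4 + 3.2545*m^3 + 9.9101*m^2 + 0.8985*m - 9.966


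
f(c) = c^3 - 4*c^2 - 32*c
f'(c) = 3*c^2 - 8*c - 32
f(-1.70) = 37.93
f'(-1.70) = -9.73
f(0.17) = -5.55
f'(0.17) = -33.27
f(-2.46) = 39.63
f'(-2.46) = 5.83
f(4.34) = -132.48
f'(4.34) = -10.21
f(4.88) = -135.20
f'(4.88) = 0.40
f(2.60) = -92.66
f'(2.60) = -32.52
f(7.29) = -58.44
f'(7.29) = 69.11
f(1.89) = -68.02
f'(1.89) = -36.40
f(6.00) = -120.00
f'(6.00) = 28.00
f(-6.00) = -168.00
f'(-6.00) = 124.00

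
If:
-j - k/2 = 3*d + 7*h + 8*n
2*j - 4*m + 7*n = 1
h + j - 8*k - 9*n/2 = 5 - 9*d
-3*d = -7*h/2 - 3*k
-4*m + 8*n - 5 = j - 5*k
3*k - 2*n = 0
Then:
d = 6116/17337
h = 2800/5779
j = -10366/5779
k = -1228/5779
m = -39405/23116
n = -1842/5779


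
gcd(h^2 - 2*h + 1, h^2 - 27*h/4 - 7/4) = 1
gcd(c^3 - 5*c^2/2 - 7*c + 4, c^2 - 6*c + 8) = c - 4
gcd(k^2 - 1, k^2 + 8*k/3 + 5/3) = k + 1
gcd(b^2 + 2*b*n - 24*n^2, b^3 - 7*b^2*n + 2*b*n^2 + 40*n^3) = b - 4*n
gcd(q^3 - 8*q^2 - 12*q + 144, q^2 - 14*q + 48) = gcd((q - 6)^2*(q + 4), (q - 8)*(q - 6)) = q - 6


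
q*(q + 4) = q^2 + 4*q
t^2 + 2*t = t*(t + 2)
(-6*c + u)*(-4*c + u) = 24*c^2 - 10*c*u + u^2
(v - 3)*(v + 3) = v^2 - 9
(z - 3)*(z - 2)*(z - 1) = z^3 - 6*z^2 + 11*z - 6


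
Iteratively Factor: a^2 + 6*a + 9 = (a + 3)*(a + 3)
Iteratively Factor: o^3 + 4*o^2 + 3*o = (o + 3)*(o^2 + o) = (o + 1)*(o + 3)*(o)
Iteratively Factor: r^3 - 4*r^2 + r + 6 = (r - 3)*(r^2 - r - 2) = (r - 3)*(r + 1)*(r - 2)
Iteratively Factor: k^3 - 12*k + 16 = (k - 2)*(k^2 + 2*k - 8) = (k - 2)*(k + 4)*(k - 2)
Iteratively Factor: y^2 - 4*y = (y - 4)*(y)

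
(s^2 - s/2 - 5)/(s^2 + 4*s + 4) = (s - 5/2)/(s + 2)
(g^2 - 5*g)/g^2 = (g - 5)/g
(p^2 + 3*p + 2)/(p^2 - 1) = (p + 2)/(p - 1)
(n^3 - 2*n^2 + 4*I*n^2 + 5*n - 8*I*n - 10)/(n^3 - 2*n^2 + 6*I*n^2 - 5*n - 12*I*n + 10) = (n - I)/(n + I)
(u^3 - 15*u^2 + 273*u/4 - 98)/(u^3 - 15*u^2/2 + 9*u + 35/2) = (u^2 - 23*u/2 + 28)/(u^2 - 4*u - 5)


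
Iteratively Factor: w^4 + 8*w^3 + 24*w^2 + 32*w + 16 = (w + 2)*(w^3 + 6*w^2 + 12*w + 8) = (w + 2)^2*(w^2 + 4*w + 4) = (w + 2)^3*(w + 2)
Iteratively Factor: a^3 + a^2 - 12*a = (a + 4)*(a^2 - 3*a) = a*(a + 4)*(a - 3)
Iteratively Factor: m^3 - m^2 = (m)*(m^2 - m) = m*(m - 1)*(m)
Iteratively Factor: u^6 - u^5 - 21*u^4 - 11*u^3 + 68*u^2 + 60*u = (u + 2)*(u^5 - 3*u^4 - 15*u^3 + 19*u^2 + 30*u) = (u + 1)*(u + 2)*(u^4 - 4*u^3 - 11*u^2 + 30*u) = (u - 5)*(u + 1)*(u + 2)*(u^3 + u^2 - 6*u) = u*(u - 5)*(u + 1)*(u + 2)*(u^2 + u - 6) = u*(u - 5)*(u - 2)*(u + 1)*(u + 2)*(u + 3)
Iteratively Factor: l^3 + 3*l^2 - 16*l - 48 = (l - 4)*(l^2 + 7*l + 12) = (l - 4)*(l + 3)*(l + 4)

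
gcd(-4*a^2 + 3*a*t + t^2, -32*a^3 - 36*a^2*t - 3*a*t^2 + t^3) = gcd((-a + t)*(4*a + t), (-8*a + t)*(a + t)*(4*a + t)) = 4*a + t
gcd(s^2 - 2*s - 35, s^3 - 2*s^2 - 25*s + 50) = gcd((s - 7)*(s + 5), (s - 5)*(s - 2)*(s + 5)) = s + 5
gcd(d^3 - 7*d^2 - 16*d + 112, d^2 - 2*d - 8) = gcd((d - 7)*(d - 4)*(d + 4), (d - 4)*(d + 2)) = d - 4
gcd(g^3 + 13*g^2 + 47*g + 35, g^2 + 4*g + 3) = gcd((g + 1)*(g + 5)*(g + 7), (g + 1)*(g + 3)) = g + 1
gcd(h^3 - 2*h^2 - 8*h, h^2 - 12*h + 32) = h - 4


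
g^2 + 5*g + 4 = (g + 1)*(g + 4)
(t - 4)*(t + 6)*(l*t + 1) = l*t^3 + 2*l*t^2 - 24*l*t + t^2 + 2*t - 24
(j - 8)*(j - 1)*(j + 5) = j^3 - 4*j^2 - 37*j + 40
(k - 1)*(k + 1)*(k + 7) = k^3 + 7*k^2 - k - 7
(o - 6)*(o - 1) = o^2 - 7*o + 6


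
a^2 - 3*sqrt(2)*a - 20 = (a - 5*sqrt(2))*(a + 2*sqrt(2))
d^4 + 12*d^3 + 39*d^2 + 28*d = d*(d + 1)*(d + 4)*(d + 7)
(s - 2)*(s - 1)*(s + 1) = s^3 - 2*s^2 - s + 2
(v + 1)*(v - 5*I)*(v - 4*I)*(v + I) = v^4 + v^3 - 8*I*v^3 - 11*v^2 - 8*I*v^2 - 11*v - 20*I*v - 20*I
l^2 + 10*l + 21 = (l + 3)*(l + 7)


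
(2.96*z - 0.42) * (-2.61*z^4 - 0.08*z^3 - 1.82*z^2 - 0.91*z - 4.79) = -7.7256*z^5 + 0.8594*z^4 - 5.3536*z^3 - 1.9292*z^2 - 13.7962*z + 2.0118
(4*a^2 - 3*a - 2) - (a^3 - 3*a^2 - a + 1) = -a^3 + 7*a^2 - 2*a - 3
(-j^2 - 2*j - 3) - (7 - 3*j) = -j^2 + j - 10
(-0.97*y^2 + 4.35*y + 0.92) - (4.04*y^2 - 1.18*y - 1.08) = -5.01*y^2 + 5.53*y + 2.0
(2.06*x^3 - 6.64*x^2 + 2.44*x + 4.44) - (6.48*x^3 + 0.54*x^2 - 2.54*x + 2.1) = -4.42*x^3 - 7.18*x^2 + 4.98*x + 2.34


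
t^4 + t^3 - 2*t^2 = t^2*(t - 1)*(t + 2)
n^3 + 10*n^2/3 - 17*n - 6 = (n - 3)*(n + 1/3)*(n + 6)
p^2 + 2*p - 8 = (p - 2)*(p + 4)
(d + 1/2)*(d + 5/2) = d^2 + 3*d + 5/4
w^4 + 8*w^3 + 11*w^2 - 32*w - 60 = (w - 2)*(w + 2)*(w + 3)*(w + 5)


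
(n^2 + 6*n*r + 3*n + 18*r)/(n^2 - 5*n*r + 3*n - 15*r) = (-n - 6*r)/(-n + 5*r)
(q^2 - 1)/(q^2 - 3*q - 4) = (q - 1)/(q - 4)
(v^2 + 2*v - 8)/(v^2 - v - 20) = (v - 2)/(v - 5)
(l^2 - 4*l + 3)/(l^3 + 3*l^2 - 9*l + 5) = (l - 3)/(l^2 + 4*l - 5)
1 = 1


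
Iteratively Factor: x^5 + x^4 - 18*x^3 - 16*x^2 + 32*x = (x)*(x^4 + x^3 - 18*x^2 - 16*x + 32) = x*(x + 2)*(x^3 - x^2 - 16*x + 16) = x*(x - 1)*(x + 2)*(x^2 - 16) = x*(x - 1)*(x + 2)*(x + 4)*(x - 4)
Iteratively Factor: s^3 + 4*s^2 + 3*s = (s + 1)*(s^2 + 3*s) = (s + 1)*(s + 3)*(s)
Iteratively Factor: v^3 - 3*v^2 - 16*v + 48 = (v + 4)*(v^2 - 7*v + 12) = (v - 3)*(v + 4)*(v - 4)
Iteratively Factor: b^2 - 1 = (b - 1)*(b + 1)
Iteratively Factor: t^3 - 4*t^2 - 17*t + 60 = (t - 5)*(t^2 + t - 12) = (t - 5)*(t - 3)*(t + 4)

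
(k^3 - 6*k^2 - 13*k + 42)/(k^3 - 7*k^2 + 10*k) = (k^2 - 4*k - 21)/(k*(k - 5))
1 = 1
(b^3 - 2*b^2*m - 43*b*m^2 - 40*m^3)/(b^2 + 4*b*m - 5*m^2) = (b^2 - 7*b*m - 8*m^2)/(b - m)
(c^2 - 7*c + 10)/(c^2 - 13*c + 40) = (c - 2)/(c - 8)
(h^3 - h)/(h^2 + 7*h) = (h^2 - 1)/(h + 7)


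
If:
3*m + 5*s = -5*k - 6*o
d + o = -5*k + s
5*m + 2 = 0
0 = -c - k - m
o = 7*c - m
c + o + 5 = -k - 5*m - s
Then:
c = 79/10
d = -773/10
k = -15/2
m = -2/5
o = 557/10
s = -591/10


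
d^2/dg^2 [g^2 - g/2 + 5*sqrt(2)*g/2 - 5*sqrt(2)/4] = 2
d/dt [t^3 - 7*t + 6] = 3*t^2 - 7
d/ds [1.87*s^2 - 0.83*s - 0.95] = 3.74*s - 0.83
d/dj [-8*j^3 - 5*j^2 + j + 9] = -24*j^2 - 10*j + 1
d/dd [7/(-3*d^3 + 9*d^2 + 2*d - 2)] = 7*(9*d^2 - 18*d - 2)/(3*d^3 - 9*d^2 - 2*d + 2)^2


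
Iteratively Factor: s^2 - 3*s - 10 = (s - 5)*(s + 2)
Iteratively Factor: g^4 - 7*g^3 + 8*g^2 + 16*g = (g - 4)*(g^3 - 3*g^2 - 4*g) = g*(g - 4)*(g^2 - 3*g - 4) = g*(g - 4)^2*(g + 1)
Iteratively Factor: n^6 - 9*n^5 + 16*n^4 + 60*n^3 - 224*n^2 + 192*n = (n + 3)*(n^5 - 12*n^4 + 52*n^3 - 96*n^2 + 64*n) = (n - 4)*(n + 3)*(n^4 - 8*n^3 + 20*n^2 - 16*n) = (n - 4)^2*(n + 3)*(n^3 - 4*n^2 + 4*n) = (n - 4)^2*(n - 2)*(n + 3)*(n^2 - 2*n) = n*(n - 4)^2*(n - 2)*(n + 3)*(n - 2)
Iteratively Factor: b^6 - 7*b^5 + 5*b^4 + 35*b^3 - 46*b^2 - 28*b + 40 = (b - 5)*(b^5 - 2*b^4 - 5*b^3 + 10*b^2 + 4*b - 8) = (b - 5)*(b - 1)*(b^4 - b^3 - 6*b^2 + 4*b + 8) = (b - 5)*(b - 2)*(b - 1)*(b^3 + b^2 - 4*b - 4) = (b - 5)*(b - 2)*(b - 1)*(b + 1)*(b^2 - 4) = (b - 5)*(b - 2)*(b - 1)*(b + 1)*(b + 2)*(b - 2)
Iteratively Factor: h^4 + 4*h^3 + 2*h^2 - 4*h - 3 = (h - 1)*(h^3 + 5*h^2 + 7*h + 3) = (h - 1)*(h + 1)*(h^2 + 4*h + 3) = (h - 1)*(h + 1)^2*(h + 3)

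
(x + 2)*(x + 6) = x^2 + 8*x + 12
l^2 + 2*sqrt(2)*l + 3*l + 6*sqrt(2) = (l + 3)*(l + 2*sqrt(2))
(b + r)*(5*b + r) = 5*b^2 + 6*b*r + r^2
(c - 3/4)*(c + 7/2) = c^2 + 11*c/4 - 21/8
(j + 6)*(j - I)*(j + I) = j^3 + 6*j^2 + j + 6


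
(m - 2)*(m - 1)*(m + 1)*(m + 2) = m^4 - 5*m^2 + 4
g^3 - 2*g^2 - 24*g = g*(g - 6)*(g + 4)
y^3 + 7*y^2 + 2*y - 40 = (y - 2)*(y + 4)*(y + 5)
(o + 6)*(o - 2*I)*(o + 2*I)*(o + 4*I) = o^4 + 6*o^3 + 4*I*o^3 + 4*o^2 + 24*I*o^2 + 24*o + 16*I*o + 96*I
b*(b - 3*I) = b^2 - 3*I*b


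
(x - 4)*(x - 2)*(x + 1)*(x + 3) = x^4 - 2*x^3 - 13*x^2 + 14*x + 24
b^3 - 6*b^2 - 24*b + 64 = (b - 8)*(b - 2)*(b + 4)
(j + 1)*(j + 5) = j^2 + 6*j + 5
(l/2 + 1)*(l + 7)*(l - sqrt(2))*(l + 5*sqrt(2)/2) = l^4/2 + 3*sqrt(2)*l^3/4 + 9*l^3/2 + 9*l^2/2 + 27*sqrt(2)*l^2/4 - 45*l/2 + 21*sqrt(2)*l/2 - 35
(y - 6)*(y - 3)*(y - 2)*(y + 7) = y^4 - 4*y^3 - 41*y^2 + 216*y - 252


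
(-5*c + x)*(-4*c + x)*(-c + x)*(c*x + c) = -20*c^4*x - 20*c^4 + 29*c^3*x^2 + 29*c^3*x - 10*c^2*x^3 - 10*c^2*x^2 + c*x^4 + c*x^3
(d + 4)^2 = d^2 + 8*d + 16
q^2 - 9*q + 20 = (q - 5)*(q - 4)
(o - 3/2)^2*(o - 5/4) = o^3 - 17*o^2/4 + 6*o - 45/16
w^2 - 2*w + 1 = (w - 1)^2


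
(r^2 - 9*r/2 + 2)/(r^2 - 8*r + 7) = (r^2 - 9*r/2 + 2)/(r^2 - 8*r + 7)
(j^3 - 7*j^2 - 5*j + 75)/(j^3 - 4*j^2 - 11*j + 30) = (j - 5)/(j - 2)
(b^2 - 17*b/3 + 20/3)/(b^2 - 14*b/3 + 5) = (b - 4)/(b - 3)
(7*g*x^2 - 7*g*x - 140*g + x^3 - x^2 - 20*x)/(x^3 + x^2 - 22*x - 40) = (7*g + x)/(x + 2)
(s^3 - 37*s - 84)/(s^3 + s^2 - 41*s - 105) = (s + 4)/(s + 5)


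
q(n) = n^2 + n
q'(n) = 2*n + 1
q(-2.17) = 2.54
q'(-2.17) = -3.34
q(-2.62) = 4.24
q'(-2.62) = -4.24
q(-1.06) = 0.06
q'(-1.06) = -1.12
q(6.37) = 46.95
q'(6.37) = 13.74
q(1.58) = 4.08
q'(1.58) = 4.16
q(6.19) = 44.51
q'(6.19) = 13.38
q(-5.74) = 27.21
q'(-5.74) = -10.48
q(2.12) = 6.61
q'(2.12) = 5.24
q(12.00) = 156.00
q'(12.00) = 25.00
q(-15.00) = 210.00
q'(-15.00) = -29.00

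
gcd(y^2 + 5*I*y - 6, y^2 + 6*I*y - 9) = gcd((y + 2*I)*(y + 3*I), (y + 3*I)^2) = y + 3*I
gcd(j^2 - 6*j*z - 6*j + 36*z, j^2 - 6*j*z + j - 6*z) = -j + 6*z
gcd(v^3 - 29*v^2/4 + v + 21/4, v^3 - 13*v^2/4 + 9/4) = v^2 - v/4 - 3/4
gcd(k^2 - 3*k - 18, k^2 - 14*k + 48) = k - 6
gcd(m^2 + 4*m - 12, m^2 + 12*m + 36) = m + 6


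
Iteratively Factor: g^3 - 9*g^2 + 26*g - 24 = (g - 3)*(g^2 - 6*g + 8) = (g - 3)*(g - 2)*(g - 4)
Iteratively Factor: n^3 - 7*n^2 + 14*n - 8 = (n - 1)*(n^2 - 6*n + 8) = (n - 2)*(n - 1)*(n - 4)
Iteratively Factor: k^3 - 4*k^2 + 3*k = (k)*(k^2 - 4*k + 3) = k*(k - 1)*(k - 3)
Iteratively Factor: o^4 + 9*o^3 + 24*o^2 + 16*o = (o + 4)*(o^3 + 5*o^2 + 4*o) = o*(o + 4)*(o^2 + 5*o + 4) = o*(o + 4)^2*(o + 1)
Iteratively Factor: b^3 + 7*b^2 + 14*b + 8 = (b + 4)*(b^2 + 3*b + 2) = (b + 1)*(b + 4)*(b + 2)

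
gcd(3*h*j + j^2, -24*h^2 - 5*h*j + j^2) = 3*h + j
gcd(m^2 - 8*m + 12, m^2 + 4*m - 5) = 1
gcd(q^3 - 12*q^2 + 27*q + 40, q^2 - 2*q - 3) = q + 1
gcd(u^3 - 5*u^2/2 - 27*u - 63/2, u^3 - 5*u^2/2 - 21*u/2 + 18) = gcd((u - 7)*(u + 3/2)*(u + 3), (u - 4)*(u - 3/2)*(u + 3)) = u + 3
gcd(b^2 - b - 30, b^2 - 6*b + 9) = 1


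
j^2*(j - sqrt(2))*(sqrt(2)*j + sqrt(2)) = sqrt(2)*j^4 - 2*j^3 + sqrt(2)*j^3 - 2*j^2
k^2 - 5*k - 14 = (k - 7)*(k + 2)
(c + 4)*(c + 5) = c^2 + 9*c + 20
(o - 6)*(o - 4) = o^2 - 10*o + 24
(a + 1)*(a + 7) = a^2 + 8*a + 7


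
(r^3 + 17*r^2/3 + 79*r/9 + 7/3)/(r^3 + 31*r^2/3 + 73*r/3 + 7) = (r + 7/3)/(r + 7)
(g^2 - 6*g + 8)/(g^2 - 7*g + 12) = (g - 2)/(g - 3)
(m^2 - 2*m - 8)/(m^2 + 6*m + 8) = (m - 4)/(m + 4)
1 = 1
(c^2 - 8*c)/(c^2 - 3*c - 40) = c/(c + 5)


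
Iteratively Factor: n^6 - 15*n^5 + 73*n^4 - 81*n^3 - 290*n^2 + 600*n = (n - 5)*(n^5 - 10*n^4 + 23*n^3 + 34*n^2 - 120*n) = (n - 5)*(n - 3)*(n^4 - 7*n^3 + 2*n^2 + 40*n) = n*(n - 5)*(n - 3)*(n^3 - 7*n^2 + 2*n + 40) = n*(n - 5)^2*(n - 3)*(n^2 - 2*n - 8) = n*(n - 5)^2*(n - 4)*(n - 3)*(n + 2)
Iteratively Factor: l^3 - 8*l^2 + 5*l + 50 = (l - 5)*(l^2 - 3*l - 10) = (l - 5)^2*(l + 2)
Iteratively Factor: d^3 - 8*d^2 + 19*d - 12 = (d - 1)*(d^2 - 7*d + 12) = (d - 4)*(d - 1)*(d - 3)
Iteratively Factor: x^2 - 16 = (x - 4)*(x + 4)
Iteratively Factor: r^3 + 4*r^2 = (r)*(r^2 + 4*r) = r*(r + 4)*(r)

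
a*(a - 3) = a^2 - 3*a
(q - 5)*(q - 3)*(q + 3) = q^3 - 5*q^2 - 9*q + 45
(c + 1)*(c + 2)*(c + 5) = c^3 + 8*c^2 + 17*c + 10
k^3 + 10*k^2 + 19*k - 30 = (k - 1)*(k + 5)*(k + 6)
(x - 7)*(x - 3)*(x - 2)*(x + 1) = x^4 - 11*x^3 + 29*x^2 - x - 42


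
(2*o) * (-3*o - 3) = -6*o^2 - 6*o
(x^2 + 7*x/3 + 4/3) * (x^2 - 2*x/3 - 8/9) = x^4 + 5*x^3/3 - 10*x^2/9 - 80*x/27 - 32/27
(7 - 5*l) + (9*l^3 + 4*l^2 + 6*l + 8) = 9*l^3 + 4*l^2 + l + 15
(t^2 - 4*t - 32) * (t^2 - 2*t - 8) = t^4 - 6*t^3 - 32*t^2 + 96*t + 256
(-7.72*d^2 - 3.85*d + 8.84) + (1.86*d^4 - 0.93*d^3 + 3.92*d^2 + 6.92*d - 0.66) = 1.86*d^4 - 0.93*d^3 - 3.8*d^2 + 3.07*d + 8.18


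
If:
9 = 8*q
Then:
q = 9/8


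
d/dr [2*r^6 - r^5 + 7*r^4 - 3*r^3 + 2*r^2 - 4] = r*(12*r^4 - 5*r^3 + 28*r^2 - 9*r + 4)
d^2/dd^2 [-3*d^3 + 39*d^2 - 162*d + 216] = 78 - 18*d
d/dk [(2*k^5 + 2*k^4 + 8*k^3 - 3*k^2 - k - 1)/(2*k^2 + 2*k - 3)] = (12*k^6 + 24*k^5 - 2*k^4 + 8*k^3 - 76*k^2 + 22*k + 5)/(4*k^4 + 8*k^3 - 8*k^2 - 12*k + 9)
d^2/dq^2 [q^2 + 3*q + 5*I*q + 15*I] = 2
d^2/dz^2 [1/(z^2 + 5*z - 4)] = 2*(-z^2 - 5*z + (2*z + 5)^2 + 4)/(z^2 + 5*z - 4)^3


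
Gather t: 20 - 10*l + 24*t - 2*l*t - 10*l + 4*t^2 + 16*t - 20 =-20*l + 4*t^2 + t*(40 - 2*l)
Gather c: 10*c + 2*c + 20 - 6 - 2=12*c + 12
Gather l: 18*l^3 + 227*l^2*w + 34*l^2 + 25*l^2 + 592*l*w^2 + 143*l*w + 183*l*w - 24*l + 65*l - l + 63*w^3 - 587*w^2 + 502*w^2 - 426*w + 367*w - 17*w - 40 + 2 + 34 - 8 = 18*l^3 + l^2*(227*w + 59) + l*(592*w^2 + 326*w + 40) + 63*w^3 - 85*w^2 - 76*w - 12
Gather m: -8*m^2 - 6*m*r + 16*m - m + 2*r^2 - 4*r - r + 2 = -8*m^2 + m*(15 - 6*r) + 2*r^2 - 5*r + 2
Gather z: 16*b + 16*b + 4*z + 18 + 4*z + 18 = 32*b + 8*z + 36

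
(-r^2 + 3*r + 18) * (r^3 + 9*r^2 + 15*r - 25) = -r^5 - 6*r^4 + 30*r^3 + 232*r^2 + 195*r - 450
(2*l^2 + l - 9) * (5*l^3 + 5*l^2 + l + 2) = 10*l^5 + 15*l^4 - 38*l^3 - 40*l^2 - 7*l - 18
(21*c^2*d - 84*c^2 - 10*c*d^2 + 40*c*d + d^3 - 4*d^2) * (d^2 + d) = 21*c^2*d^3 - 63*c^2*d^2 - 84*c^2*d - 10*c*d^4 + 30*c*d^3 + 40*c*d^2 + d^5 - 3*d^4 - 4*d^3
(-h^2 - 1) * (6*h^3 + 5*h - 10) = -6*h^5 - 11*h^3 + 10*h^2 - 5*h + 10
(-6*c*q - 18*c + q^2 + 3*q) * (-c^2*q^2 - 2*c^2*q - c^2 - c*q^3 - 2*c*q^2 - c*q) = 6*c^3*q^3 + 30*c^3*q^2 + 42*c^3*q + 18*c^3 + 5*c^2*q^4 + 25*c^2*q^3 + 35*c^2*q^2 + 15*c^2*q - c*q^5 - 5*c*q^4 - 7*c*q^3 - 3*c*q^2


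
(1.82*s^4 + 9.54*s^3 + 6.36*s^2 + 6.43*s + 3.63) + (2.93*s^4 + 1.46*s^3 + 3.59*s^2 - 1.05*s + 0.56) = 4.75*s^4 + 11.0*s^3 + 9.95*s^2 + 5.38*s + 4.19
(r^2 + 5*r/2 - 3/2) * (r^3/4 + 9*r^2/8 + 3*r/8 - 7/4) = r^5/4 + 7*r^4/4 + 45*r^3/16 - 5*r^2/2 - 79*r/16 + 21/8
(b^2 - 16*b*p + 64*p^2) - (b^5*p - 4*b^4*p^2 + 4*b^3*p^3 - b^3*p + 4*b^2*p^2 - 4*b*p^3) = -b^5*p + 4*b^4*p^2 - 4*b^3*p^3 + b^3*p - 4*b^2*p^2 + b^2 + 4*b*p^3 - 16*b*p + 64*p^2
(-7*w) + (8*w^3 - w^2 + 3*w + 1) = 8*w^3 - w^2 - 4*w + 1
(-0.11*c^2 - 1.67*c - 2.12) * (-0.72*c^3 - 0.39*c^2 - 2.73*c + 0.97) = 0.0792*c^5 + 1.2453*c^4 + 2.478*c^3 + 5.2792*c^2 + 4.1677*c - 2.0564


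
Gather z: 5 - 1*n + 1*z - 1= -n + z + 4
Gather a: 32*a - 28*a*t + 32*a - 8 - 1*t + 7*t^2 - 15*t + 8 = a*(64 - 28*t) + 7*t^2 - 16*t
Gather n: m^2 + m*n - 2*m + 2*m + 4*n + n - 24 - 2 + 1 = m^2 + n*(m + 5) - 25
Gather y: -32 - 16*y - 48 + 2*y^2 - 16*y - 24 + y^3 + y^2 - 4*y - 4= y^3 + 3*y^2 - 36*y - 108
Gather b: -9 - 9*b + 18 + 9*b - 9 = 0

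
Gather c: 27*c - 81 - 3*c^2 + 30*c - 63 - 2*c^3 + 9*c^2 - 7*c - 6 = -2*c^3 + 6*c^2 + 50*c - 150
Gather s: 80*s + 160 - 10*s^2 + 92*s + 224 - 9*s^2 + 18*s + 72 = -19*s^2 + 190*s + 456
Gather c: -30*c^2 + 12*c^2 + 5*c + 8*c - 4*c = -18*c^2 + 9*c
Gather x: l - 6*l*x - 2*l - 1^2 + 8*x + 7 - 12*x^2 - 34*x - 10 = -l - 12*x^2 + x*(-6*l - 26) - 4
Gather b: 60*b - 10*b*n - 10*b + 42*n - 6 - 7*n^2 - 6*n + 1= b*(50 - 10*n) - 7*n^2 + 36*n - 5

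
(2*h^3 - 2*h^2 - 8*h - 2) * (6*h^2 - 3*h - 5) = 12*h^5 - 18*h^4 - 52*h^3 + 22*h^2 + 46*h + 10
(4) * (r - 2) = 4*r - 8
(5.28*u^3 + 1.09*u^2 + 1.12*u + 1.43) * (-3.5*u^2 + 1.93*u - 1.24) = -18.48*u^5 + 6.3754*u^4 - 8.3635*u^3 - 4.195*u^2 + 1.3711*u - 1.7732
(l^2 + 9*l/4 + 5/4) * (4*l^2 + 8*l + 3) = 4*l^4 + 17*l^3 + 26*l^2 + 67*l/4 + 15/4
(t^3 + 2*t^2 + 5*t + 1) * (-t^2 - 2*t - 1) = -t^5 - 4*t^4 - 10*t^3 - 13*t^2 - 7*t - 1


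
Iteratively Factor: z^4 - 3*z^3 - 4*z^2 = (z + 1)*(z^3 - 4*z^2) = z*(z + 1)*(z^2 - 4*z) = z^2*(z + 1)*(z - 4)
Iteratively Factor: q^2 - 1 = (q - 1)*(q + 1)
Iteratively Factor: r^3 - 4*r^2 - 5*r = (r)*(r^2 - 4*r - 5) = r*(r - 5)*(r + 1)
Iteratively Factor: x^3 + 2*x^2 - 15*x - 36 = (x + 3)*(x^2 - x - 12) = (x + 3)^2*(x - 4)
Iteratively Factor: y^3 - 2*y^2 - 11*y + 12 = (y - 1)*(y^2 - y - 12) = (y - 1)*(y + 3)*(y - 4)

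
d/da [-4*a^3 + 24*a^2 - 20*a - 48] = -12*a^2 + 48*a - 20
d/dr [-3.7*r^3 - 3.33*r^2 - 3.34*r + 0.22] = -11.1*r^2 - 6.66*r - 3.34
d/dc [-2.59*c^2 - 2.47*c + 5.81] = -5.18*c - 2.47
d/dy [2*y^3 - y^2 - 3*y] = 6*y^2 - 2*y - 3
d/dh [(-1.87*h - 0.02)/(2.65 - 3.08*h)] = (13.295315 - 15.452668*h)/(3.08*h - 2.65)^3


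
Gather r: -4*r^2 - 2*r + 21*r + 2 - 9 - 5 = -4*r^2 + 19*r - 12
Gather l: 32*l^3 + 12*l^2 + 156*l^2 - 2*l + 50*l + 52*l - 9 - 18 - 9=32*l^3 + 168*l^2 + 100*l - 36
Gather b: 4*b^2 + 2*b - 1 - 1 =4*b^2 + 2*b - 2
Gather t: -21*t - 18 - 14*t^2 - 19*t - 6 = -14*t^2 - 40*t - 24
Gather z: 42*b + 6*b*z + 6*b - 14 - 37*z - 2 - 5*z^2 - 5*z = 48*b - 5*z^2 + z*(6*b - 42) - 16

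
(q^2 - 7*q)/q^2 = (q - 7)/q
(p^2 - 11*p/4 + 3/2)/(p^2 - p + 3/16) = 4*(p - 2)/(4*p - 1)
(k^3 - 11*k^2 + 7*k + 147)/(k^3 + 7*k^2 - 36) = (k^2 - 14*k + 49)/(k^2 + 4*k - 12)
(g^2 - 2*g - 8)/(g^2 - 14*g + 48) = (g^2 - 2*g - 8)/(g^2 - 14*g + 48)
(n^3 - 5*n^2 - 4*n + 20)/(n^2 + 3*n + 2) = (n^2 - 7*n + 10)/(n + 1)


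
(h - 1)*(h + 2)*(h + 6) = h^3 + 7*h^2 + 4*h - 12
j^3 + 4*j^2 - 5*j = j*(j - 1)*(j + 5)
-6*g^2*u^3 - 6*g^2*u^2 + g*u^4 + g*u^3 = u^2*(-6*g + u)*(g*u + g)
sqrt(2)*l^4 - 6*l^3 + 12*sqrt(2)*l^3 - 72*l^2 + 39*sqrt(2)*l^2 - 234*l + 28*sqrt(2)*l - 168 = (l + 4)*(l + 7)*(l - 3*sqrt(2))*(sqrt(2)*l + sqrt(2))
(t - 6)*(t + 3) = t^2 - 3*t - 18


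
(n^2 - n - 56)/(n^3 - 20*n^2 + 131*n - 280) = (n + 7)/(n^2 - 12*n + 35)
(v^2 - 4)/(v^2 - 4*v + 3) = (v^2 - 4)/(v^2 - 4*v + 3)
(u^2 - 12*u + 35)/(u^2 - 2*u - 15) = (u - 7)/(u + 3)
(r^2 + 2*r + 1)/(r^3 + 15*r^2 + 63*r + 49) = (r + 1)/(r^2 + 14*r + 49)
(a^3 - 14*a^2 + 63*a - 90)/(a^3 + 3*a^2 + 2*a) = (a^3 - 14*a^2 + 63*a - 90)/(a*(a^2 + 3*a + 2))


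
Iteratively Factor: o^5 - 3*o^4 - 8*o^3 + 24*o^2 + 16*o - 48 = (o + 2)*(o^4 - 5*o^3 + 2*o^2 + 20*o - 24) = (o - 3)*(o + 2)*(o^3 - 2*o^2 - 4*o + 8) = (o - 3)*(o - 2)*(o + 2)*(o^2 - 4) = (o - 3)*(o - 2)*(o + 2)^2*(o - 2)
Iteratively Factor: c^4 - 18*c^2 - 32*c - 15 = (c + 1)*(c^3 - c^2 - 17*c - 15) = (c + 1)*(c + 3)*(c^2 - 4*c - 5) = (c + 1)^2*(c + 3)*(c - 5)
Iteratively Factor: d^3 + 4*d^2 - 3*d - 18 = (d - 2)*(d^2 + 6*d + 9) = (d - 2)*(d + 3)*(d + 3)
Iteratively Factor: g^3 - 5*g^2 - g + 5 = (g + 1)*(g^2 - 6*g + 5) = (g - 5)*(g + 1)*(g - 1)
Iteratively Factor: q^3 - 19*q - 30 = (q - 5)*(q^2 + 5*q + 6) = (q - 5)*(q + 2)*(q + 3)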